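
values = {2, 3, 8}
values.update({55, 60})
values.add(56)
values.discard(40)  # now {2, 3, 8, 55, 56, 60}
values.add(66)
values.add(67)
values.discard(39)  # {2, 3, 8, 55, 56, 60, 66, 67}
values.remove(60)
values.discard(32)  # {2, 3, 8, 55, 56, 66, 67}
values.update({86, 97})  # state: {2, 3, 8, 55, 56, 66, 67, 86, 97}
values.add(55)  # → {2, 3, 8, 55, 56, 66, 67, 86, 97}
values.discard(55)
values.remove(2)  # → {3, 8, 56, 66, 67, 86, 97}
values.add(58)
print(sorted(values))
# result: [3, 8, 56, 58, 66, 67, 86, 97]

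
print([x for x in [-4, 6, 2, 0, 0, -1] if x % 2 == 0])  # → [-4, 6, 2, 0, 0]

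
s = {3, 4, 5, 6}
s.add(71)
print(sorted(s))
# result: [3, 4, 5, 6, 71]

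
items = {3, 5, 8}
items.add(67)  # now {3, 5, 8, 67}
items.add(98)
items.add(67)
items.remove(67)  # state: {3, 5, 8, 98}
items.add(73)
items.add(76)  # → {3, 5, 8, 73, 76, 98}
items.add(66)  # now {3, 5, 8, 66, 73, 76, 98}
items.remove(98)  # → {3, 5, 8, 66, 73, 76}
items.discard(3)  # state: {5, 8, 66, 73, 76}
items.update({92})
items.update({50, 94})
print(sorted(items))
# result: [5, 8, 50, 66, 73, 76, 92, 94]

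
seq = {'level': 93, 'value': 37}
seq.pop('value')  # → 37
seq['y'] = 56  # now {'level': 93, 'y': 56}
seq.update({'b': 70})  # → {'level': 93, 'y': 56, 'b': 70}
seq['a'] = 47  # {'level': 93, 'y': 56, 'b': 70, 'a': 47}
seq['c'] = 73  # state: {'level': 93, 'y': 56, 'b': 70, 'a': 47, 'c': 73}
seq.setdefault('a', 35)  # 47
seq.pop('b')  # 70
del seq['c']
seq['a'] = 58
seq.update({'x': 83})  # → {'level': 93, 'y': 56, 'a': 58, 'x': 83}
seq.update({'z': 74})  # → {'level': 93, 'y': 56, 'a': 58, 'x': 83, 'z': 74}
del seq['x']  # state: {'level': 93, 'y': 56, 'a': 58, 'z': 74}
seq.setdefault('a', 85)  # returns 58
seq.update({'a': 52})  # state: {'level': 93, 'y': 56, 'a': 52, 'z': 74}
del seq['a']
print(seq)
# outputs {'level': 93, 'y': 56, 'z': 74}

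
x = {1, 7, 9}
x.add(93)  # {1, 7, 9, 93}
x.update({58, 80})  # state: {1, 7, 9, 58, 80, 93}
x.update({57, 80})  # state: {1, 7, 9, 57, 58, 80, 93}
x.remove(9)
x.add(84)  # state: {1, 7, 57, 58, 80, 84, 93}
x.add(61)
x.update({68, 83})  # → {1, 7, 57, 58, 61, 68, 80, 83, 84, 93}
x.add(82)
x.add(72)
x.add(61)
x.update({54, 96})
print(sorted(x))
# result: [1, 7, 54, 57, 58, 61, 68, 72, 80, 82, 83, 84, 93, 96]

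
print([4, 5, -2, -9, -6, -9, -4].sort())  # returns None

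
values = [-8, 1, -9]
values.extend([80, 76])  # [-8, 1, -9, 80, 76]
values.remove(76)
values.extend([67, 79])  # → [-8, 1, -9, 80, 67, 79]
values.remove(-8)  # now [1, -9, 80, 67, 79]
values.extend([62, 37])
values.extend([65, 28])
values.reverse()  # [28, 65, 37, 62, 79, 67, 80, -9, 1]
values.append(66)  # [28, 65, 37, 62, 79, 67, 80, -9, 1, 66]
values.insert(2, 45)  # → [28, 65, 45, 37, 62, 79, 67, 80, -9, 1, 66]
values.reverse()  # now [66, 1, -9, 80, 67, 79, 62, 37, 45, 65, 28]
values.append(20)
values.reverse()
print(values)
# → [20, 28, 65, 45, 37, 62, 79, 67, 80, -9, 1, 66]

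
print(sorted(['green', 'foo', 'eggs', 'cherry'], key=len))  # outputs ['foo', 'eggs', 'green', 'cherry']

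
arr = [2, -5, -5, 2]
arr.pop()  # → 2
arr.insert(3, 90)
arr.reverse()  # [90, -5, -5, 2]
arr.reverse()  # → [2, -5, -5, 90]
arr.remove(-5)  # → [2, -5, 90]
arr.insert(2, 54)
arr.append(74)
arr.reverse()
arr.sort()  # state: [-5, 2, 54, 74, 90]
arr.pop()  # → 90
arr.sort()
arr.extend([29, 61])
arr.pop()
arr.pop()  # 29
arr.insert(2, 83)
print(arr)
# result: [-5, 2, 83, 54, 74]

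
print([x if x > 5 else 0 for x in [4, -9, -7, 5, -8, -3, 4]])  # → [0, 0, 0, 0, 0, 0, 0]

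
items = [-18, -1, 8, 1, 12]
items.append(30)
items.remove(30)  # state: [-18, -1, 8, 1, 12]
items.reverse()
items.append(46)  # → [12, 1, 8, -1, -18, 46]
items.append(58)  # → [12, 1, 8, -1, -18, 46, 58]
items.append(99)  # [12, 1, 8, -1, -18, 46, 58, 99]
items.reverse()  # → [99, 58, 46, -18, -1, 8, 1, 12]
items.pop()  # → 12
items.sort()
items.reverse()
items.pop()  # -18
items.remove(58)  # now [99, 46, 8, 1, -1]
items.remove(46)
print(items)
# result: [99, 8, 1, -1]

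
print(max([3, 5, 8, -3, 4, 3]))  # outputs 8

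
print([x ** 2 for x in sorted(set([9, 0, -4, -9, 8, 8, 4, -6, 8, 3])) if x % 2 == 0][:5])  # [36, 16, 0, 16, 64]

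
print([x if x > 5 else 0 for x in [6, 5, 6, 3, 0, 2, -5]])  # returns [6, 0, 6, 0, 0, 0, 0]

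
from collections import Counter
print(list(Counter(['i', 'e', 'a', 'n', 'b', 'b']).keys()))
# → ['i', 'e', 'a', 'n', 'b']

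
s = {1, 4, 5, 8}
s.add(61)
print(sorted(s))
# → [1, 4, 5, 8, 61]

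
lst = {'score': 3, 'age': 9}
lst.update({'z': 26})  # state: {'score': 3, 'age': 9, 'z': 26}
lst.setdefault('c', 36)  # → 36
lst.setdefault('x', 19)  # 19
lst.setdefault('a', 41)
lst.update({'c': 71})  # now {'score': 3, 'age': 9, 'z': 26, 'c': 71, 'x': 19, 'a': 41}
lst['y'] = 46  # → {'score': 3, 'age': 9, 'z': 26, 'c': 71, 'x': 19, 'a': 41, 'y': 46}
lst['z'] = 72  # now {'score': 3, 'age': 9, 'z': 72, 'c': 71, 'x': 19, 'a': 41, 'y': 46}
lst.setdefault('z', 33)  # 72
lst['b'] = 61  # {'score': 3, 'age': 9, 'z': 72, 'c': 71, 'x': 19, 'a': 41, 'y': 46, 'b': 61}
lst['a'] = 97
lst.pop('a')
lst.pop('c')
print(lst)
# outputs {'score': 3, 'age': 9, 'z': 72, 'x': 19, 'y': 46, 'b': 61}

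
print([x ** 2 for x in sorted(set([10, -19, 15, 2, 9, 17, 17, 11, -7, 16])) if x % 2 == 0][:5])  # [4, 100, 256]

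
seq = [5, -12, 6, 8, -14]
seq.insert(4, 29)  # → [5, -12, 6, 8, 29, -14]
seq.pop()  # -14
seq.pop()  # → 29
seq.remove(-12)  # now [5, 6, 8]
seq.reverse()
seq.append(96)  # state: [8, 6, 5, 96]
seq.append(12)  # [8, 6, 5, 96, 12]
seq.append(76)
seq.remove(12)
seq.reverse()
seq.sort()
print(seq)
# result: [5, 6, 8, 76, 96]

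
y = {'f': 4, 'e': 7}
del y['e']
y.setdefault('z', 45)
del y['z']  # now {'f': 4}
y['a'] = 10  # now {'f': 4, 'a': 10}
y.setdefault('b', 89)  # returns 89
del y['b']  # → {'f': 4, 'a': 10}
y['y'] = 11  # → {'f': 4, 'a': 10, 'y': 11}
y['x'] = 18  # {'f': 4, 'a': 10, 'y': 11, 'x': 18}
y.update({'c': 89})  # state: {'f': 4, 'a': 10, 'y': 11, 'x': 18, 'c': 89}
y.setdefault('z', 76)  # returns 76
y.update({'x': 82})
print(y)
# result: {'f': 4, 'a': 10, 'y': 11, 'x': 82, 'c': 89, 'z': 76}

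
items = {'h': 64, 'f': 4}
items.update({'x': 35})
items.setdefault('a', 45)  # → 45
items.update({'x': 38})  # {'h': 64, 'f': 4, 'x': 38, 'a': 45}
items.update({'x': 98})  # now {'h': 64, 'f': 4, 'x': 98, 'a': 45}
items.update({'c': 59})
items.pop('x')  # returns 98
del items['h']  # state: {'f': 4, 'a': 45, 'c': 59}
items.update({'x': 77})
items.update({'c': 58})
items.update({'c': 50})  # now {'f': 4, 'a': 45, 'c': 50, 'x': 77}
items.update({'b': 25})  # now {'f': 4, 'a': 45, 'c': 50, 'x': 77, 'b': 25}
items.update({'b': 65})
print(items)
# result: {'f': 4, 'a': 45, 'c': 50, 'x': 77, 'b': 65}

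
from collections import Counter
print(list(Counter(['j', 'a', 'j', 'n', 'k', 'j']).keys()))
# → ['j', 'a', 'n', 'k']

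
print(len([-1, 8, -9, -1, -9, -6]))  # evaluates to 6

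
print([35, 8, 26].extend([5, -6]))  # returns None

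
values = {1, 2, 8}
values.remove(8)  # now {1, 2}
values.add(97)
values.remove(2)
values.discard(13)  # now {1, 97}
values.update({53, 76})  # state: {1, 53, 76, 97}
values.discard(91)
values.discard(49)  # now {1, 53, 76, 97}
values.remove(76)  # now {1, 53, 97}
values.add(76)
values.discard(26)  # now {1, 53, 76, 97}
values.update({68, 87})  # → {1, 53, 68, 76, 87, 97}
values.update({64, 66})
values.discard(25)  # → {1, 53, 64, 66, 68, 76, 87, 97}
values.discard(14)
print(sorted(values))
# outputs [1, 53, 64, 66, 68, 76, 87, 97]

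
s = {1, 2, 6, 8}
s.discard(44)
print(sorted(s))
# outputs [1, 2, 6, 8]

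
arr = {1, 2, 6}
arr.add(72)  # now {1, 2, 6, 72}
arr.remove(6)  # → {1, 2, 72}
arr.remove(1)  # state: {2, 72}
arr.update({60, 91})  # {2, 60, 72, 91}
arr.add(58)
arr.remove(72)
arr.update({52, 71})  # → {2, 52, 58, 60, 71, 91}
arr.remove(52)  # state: {2, 58, 60, 71, 91}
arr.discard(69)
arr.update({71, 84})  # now {2, 58, 60, 71, 84, 91}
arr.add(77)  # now {2, 58, 60, 71, 77, 84, 91}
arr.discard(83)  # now {2, 58, 60, 71, 77, 84, 91}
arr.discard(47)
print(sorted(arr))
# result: [2, 58, 60, 71, 77, 84, 91]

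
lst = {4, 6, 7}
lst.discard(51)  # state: {4, 6, 7}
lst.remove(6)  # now {4, 7}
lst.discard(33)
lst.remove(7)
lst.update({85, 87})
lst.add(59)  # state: {4, 59, 85, 87}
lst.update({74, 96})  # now {4, 59, 74, 85, 87, 96}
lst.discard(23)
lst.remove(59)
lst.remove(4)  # {74, 85, 87, 96}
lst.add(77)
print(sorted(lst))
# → [74, 77, 85, 87, 96]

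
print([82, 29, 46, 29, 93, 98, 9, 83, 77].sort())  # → None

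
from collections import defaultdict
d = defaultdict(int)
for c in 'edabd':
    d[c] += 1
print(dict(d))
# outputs {'e': 1, 'd': 2, 'a': 1, 'b': 1}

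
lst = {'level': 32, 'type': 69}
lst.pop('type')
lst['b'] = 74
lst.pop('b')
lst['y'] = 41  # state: {'level': 32, 'y': 41}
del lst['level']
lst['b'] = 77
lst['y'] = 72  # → {'y': 72, 'b': 77}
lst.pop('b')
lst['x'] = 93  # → {'y': 72, 'x': 93}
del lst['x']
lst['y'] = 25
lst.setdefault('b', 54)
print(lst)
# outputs {'y': 25, 'b': 54}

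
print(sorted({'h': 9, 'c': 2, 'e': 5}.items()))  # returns [('c', 2), ('e', 5), ('h', 9)]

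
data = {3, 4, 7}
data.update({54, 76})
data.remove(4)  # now {3, 7, 54, 76}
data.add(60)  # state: {3, 7, 54, 60, 76}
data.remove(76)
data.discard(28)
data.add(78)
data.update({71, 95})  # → {3, 7, 54, 60, 71, 78, 95}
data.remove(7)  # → {3, 54, 60, 71, 78, 95}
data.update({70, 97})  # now {3, 54, 60, 70, 71, 78, 95, 97}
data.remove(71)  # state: {3, 54, 60, 70, 78, 95, 97}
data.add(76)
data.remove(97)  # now {3, 54, 60, 70, 76, 78, 95}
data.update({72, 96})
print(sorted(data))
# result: [3, 54, 60, 70, 72, 76, 78, 95, 96]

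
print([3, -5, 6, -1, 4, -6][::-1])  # [-6, 4, -1, 6, -5, 3]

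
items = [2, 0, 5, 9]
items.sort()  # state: [0, 2, 5, 9]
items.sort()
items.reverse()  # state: [9, 5, 2, 0]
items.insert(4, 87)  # [9, 5, 2, 0, 87]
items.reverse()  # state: [87, 0, 2, 5, 9]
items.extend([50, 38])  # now [87, 0, 2, 5, 9, 50, 38]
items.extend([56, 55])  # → [87, 0, 2, 5, 9, 50, 38, 56, 55]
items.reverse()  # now [55, 56, 38, 50, 9, 5, 2, 0, 87]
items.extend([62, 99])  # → [55, 56, 38, 50, 9, 5, 2, 0, 87, 62, 99]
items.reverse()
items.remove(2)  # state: [99, 62, 87, 0, 5, 9, 50, 38, 56, 55]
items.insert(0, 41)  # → [41, 99, 62, 87, 0, 5, 9, 50, 38, 56, 55]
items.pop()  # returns 55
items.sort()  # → [0, 5, 9, 38, 41, 50, 56, 62, 87, 99]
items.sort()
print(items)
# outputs [0, 5, 9, 38, 41, 50, 56, 62, 87, 99]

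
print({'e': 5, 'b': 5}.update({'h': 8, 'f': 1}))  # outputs None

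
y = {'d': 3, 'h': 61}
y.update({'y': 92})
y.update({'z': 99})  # {'d': 3, 'h': 61, 'y': 92, 'z': 99}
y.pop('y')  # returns 92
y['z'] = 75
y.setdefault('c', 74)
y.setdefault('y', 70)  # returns 70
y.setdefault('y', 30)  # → 70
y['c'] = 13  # {'d': 3, 'h': 61, 'z': 75, 'c': 13, 'y': 70}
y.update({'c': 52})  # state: {'d': 3, 'h': 61, 'z': 75, 'c': 52, 'y': 70}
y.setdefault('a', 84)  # 84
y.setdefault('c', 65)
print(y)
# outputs {'d': 3, 'h': 61, 'z': 75, 'c': 52, 'y': 70, 'a': 84}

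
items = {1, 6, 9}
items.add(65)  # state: {1, 6, 9, 65}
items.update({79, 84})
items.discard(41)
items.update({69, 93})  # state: {1, 6, 9, 65, 69, 79, 84, 93}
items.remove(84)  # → {1, 6, 9, 65, 69, 79, 93}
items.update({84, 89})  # {1, 6, 9, 65, 69, 79, 84, 89, 93}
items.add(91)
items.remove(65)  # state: {1, 6, 9, 69, 79, 84, 89, 91, 93}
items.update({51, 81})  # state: {1, 6, 9, 51, 69, 79, 81, 84, 89, 91, 93}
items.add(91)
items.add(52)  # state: {1, 6, 9, 51, 52, 69, 79, 81, 84, 89, 91, 93}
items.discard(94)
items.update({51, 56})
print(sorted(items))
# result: [1, 6, 9, 51, 52, 56, 69, 79, 81, 84, 89, 91, 93]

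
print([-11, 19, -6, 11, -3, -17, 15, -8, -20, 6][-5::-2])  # [-17, 11, 19]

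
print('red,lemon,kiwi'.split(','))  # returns ['red', 'lemon', 'kiwi']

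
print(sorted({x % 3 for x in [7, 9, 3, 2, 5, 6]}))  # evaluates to [0, 1, 2]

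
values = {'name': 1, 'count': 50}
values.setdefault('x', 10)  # 10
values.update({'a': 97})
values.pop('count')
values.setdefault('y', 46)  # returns 46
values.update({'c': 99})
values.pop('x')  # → 10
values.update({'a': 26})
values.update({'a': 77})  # {'name': 1, 'a': 77, 'y': 46, 'c': 99}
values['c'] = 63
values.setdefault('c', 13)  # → 63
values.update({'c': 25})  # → {'name': 1, 'a': 77, 'y': 46, 'c': 25}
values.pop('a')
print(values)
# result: {'name': 1, 'y': 46, 'c': 25}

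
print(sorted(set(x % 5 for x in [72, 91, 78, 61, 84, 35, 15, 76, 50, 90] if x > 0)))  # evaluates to [0, 1, 2, 3, 4]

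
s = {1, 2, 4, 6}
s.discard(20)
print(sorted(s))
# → [1, 2, 4, 6]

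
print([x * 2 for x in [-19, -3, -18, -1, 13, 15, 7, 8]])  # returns [-38, -6, -36, -2, 26, 30, 14, 16]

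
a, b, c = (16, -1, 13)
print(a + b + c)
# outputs 28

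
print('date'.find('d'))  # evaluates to 0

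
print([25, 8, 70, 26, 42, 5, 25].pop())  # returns 25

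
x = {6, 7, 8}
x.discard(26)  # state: {6, 7, 8}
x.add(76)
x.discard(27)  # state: {6, 7, 8, 76}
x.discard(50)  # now {6, 7, 8, 76}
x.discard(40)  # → {6, 7, 8, 76}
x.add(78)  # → {6, 7, 8, 76, 78}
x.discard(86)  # {6, 7, 8, 76, 78}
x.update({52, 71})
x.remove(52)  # {6, 7, 8, 71, 76, 78}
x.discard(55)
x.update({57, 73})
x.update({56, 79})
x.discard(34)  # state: {6, 7, 8, 56, 57, 71, 73, 76, 78, 79}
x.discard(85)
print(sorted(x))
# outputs [6, 7, 8, 56, 57, 71, 73, 76, 78, 79]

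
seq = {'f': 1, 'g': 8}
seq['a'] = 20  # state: {'f': 1, 'g': 8, 'a': 20}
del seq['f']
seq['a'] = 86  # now {'g': 8, 'a': 86}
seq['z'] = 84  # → {'g': 8, 'a': 86, 'z': 84}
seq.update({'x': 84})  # {'g': 8, 'a': 86, 'z': 84, 'x': 84}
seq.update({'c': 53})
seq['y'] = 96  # {'g': 8, 'a': 86, 'z': 84, 'x': 84, 'c': 53, 'y': 96}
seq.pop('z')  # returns 84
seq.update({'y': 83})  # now {'g': 8, 'a': 86, 'x': 84, 'c': 53, 'y': 83}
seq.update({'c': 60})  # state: {'g': 8, 'a': 86, 'x': 84, 'c': 60, 'y': 83}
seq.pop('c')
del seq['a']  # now {'g': 8, 'x': 84, 'y': 83}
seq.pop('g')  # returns 8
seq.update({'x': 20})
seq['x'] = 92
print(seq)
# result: {'x': 92, 'y': 83}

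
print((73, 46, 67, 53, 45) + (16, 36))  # (73, 46, 67, 53, 45, 16, 36)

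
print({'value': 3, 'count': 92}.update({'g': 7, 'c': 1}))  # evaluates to None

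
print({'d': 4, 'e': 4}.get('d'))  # 4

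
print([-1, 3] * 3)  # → [-1, 3, -1, 3, -1, 3]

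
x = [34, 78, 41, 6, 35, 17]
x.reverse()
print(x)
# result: [17, 35, 6, 41, 78, 34]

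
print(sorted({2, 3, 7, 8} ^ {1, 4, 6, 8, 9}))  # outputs [1, 2, 3, 4, 6, 7, 9]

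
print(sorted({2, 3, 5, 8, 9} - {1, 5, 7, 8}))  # [2, 3, 9]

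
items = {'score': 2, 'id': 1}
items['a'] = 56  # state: {'score': 2, 'id': 1, 'a': 56}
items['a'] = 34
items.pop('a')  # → 34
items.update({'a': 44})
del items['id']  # {'score': 2, 'a': 44}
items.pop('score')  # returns 2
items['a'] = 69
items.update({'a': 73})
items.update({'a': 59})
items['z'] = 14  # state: {'a': 59, 'z': 14}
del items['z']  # {'a': 59}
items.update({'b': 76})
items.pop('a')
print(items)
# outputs {'b': 76}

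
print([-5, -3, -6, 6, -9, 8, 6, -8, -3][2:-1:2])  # [-6, -9, 6]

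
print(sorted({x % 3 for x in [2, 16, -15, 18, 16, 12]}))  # [0, 1, 2]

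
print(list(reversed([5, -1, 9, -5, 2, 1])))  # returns [1, 2, -5, 9, -1, 5]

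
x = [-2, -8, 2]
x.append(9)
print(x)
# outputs [-2, -8, 2, 9]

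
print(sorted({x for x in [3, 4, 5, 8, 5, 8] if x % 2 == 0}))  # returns [4, 8]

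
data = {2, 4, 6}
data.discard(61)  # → {2, 4, 6}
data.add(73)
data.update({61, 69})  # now {2, 4, 6, 61, 69, 73}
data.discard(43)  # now {2, 4, 6, 61, 69, 73}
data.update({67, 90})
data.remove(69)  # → {2, 4, 6, 61, 67, 73, 90}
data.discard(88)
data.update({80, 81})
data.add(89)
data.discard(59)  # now {2, 4, 6, 61, 67, 73, 80, 81, 89, 90}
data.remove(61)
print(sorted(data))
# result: [2, 4, 6, 67, 73, 80, 81, 89, 90]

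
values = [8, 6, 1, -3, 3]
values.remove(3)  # [8, 6, 1, -3]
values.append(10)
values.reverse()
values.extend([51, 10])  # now [10, -3, 1, 6, 8, 51, 10]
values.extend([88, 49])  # [10, -3, 1, 6, 8, 51, 10, 88, 49]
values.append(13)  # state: [10, -3, 1, 6, 8, 51, 10, 88, 49, 13]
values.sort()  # [-3, 1, 6, 8, 10, 10, 13, 49, 51, 88]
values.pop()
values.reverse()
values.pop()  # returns -3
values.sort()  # [1, 6, 8, 10, 10, 13, 49, 51]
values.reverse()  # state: [51, 49, 13, 10, 10, 8, 6, 1]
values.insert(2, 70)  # [51, 49, 70, 13, 10, 10, 8, 6, 1]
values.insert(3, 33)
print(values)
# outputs [51, 49, 70, 33, 13, 10, 10, 8, 6, 1]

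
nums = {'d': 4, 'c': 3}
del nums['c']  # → {'d': 4}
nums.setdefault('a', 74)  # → 74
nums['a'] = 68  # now {'d': 4, 'a': 68}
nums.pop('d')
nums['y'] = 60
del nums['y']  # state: {'a': 68}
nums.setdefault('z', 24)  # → 24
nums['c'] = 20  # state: {'a': 68, 'z': 24, 'c': 20}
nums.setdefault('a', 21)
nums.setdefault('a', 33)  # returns 68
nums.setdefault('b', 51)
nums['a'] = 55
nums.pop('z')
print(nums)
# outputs {'a': 55, 'c': 20, 'b': 51}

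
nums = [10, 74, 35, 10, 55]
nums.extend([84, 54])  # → [10, 74, 35, 10, 55, 84, 54]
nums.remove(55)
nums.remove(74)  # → [10, 35, 10, 84, 54]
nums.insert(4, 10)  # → [10, 35, 10, 84, 10, 54]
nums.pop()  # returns 54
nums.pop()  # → 10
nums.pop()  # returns 84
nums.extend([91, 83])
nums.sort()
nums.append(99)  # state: [10, 10, 35, 83, 91, 99]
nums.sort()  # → [10, 10, 35, 83, 91, 99]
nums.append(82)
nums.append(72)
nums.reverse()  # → [72, 82, 99, 91, 83, 35, 10, 10]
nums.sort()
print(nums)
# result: [10, 10, 35, 72, 82, 83, 91, 99]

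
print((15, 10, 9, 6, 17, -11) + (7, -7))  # (15, 10, 9, 6, 17, -11, 7, -7)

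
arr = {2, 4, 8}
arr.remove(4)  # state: {2, 8}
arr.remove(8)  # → {2}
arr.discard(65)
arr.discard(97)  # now {2}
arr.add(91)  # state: {2, 91}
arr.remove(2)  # {91}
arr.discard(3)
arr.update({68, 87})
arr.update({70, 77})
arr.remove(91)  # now {68, 70, 77, 87}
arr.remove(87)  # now {68, 70, 77}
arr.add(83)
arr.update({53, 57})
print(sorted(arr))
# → [53, 57, 68, 70, 77, 83]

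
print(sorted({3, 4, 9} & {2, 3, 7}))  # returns [3]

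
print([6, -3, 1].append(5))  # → None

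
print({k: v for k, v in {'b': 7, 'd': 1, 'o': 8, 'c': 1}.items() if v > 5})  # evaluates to {'b': 7, 'o': 8}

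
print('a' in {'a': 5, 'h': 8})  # True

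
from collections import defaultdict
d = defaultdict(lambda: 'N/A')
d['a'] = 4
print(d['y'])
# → N/A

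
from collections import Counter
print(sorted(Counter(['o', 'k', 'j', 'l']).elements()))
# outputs ['j', 'k', 'l', 'o']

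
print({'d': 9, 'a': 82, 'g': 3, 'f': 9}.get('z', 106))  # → 106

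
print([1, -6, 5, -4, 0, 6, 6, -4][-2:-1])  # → [6]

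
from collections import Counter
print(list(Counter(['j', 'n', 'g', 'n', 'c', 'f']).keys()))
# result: ['j', 'n', 'g', 'c', 'f']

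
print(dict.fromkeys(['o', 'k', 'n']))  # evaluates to {'o': None, 'k': None, 'n': None}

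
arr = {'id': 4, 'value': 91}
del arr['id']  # {'value': 91}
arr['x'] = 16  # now {'value': 91, 'x': 16}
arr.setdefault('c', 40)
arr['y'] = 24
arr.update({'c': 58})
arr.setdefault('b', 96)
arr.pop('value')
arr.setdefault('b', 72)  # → 96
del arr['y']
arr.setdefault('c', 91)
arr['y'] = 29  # {'x': 16, 'c': 58, 'b': 96, 'y': 29}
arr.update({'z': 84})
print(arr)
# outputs {'x': 16, 'c': 58, 'b': 96, 'y': 29, 'z': 84}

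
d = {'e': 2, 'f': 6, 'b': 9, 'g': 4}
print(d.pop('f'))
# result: 6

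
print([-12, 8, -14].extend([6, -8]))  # None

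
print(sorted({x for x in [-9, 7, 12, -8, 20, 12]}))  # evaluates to [-9, -8, 7, 12, 20]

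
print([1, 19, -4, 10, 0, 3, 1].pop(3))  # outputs 10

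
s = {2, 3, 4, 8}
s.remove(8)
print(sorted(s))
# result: [2, 3, 4]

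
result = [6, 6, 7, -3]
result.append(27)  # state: [6, 6, 7, -3, 27]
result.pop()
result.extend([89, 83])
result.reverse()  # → [83, 89, -3, 7, 6, 6]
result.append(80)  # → [83, 89, -3, 7, 6, 6, 80]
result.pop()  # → 80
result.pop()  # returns 6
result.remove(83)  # [89, -3, 7, 6]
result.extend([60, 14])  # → [89, -3, 7, 6, 60, 14]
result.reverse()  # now [14, 60, 6, 7, -3, 89]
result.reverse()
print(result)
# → [89, -3, 7, 6, 60, 14]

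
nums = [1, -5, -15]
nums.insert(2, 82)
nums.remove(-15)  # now [1, -5, 82]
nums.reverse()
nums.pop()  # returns 1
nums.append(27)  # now [82, -5, 27]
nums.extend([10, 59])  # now [82, -5, 27, 10, 59]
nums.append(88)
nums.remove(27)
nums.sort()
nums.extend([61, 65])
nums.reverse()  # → [65, 61, 88, 82, 59, 10, -5]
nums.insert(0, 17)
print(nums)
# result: [17, 65, 61, 88, 82, 59, 10, -5]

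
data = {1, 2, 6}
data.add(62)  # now {1, 2, 6, 62}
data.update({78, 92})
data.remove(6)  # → {1, 2, 62, 78, 92}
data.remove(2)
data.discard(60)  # {1, 62, 78, 92}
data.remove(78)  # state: {1, 62, 92}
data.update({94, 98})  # {1, 62, 92, 94, 98}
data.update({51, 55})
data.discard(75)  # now {1, 51, 55, 62, 92, 94, 98}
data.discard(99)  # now {1, 51, 55, 62, 92, 94, 98}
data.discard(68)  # {1, 51, 55, 62, 92, 94, 98}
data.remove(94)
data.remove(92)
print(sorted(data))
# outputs [1, 51, 55, 62, 98]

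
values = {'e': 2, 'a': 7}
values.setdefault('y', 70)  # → 70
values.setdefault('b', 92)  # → 92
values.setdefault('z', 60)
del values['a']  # {'e': 2, 'y': 70, 'b': 92, 'z': 60}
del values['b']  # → {'e': 2, 'y': 70, 'z': 60}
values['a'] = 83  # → {'e': 2, 'y': 70, 'z': 60, 'a': 83}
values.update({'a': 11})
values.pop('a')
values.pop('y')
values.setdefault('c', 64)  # 64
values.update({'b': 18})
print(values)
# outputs {'e': 2, 'z': 60, 'c': 64, 'b': 18}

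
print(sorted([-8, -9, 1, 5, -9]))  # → [-9, -9, -8, 1, 5]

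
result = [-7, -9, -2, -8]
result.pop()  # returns -8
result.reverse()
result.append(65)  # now [-2, -9, -7, 65]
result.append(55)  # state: [-2, -9, -7, 65, 55]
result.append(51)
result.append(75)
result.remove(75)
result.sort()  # [-9, -7, -2, 51, 55, 65]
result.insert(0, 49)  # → [49, -9, -7, -2, 51, 55, 65]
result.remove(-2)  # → [49, -9, -7, 51, 55, 65]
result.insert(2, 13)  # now [49, -9, 13, -7, 51, 55, 65]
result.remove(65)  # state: [49, -9, 13, -7, 51, 55]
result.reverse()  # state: [55, 51, -7, 13, -9, 49]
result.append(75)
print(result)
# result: [55, 51, -7, 13, -9, 49, 75]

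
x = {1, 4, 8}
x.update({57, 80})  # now {1, 4, 8, 57, 80}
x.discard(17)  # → {1, 4, 8, 57, 80}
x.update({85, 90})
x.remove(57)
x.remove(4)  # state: {1, 8, 80, 85, 90}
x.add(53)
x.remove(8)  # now {1, 53, 80, 85, 90}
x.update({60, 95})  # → {1, 53, 60, 80, 85, 90, 95}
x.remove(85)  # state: {1, 53, 60, 80, 90, 95}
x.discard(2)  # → {1, 53, 60, 80, 90, 95}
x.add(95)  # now {1, 53, 60, 80, 90, 95}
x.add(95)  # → {1, 53, 60, 80, 90, 95}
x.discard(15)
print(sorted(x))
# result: [1, 53, 60, 80, 90, 95]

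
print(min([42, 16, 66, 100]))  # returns 16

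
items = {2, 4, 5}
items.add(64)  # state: {2, 4, 5, 64}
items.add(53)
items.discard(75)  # {2, 4, 5, 53, 64}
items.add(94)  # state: {2, 4, 5, 53, 64, 94}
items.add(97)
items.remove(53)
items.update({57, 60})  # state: {2, 4, 5, 57, 60, 64, 94, 97}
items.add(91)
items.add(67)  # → {2, 4, 5, 57, 60, 64, 67, 91, 94, 97}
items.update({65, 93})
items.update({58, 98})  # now {2, 4, 5, 57, 58, 60, 64, 65, 67, 91, 93, 94, 97, 98}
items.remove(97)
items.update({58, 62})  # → {2, 4, 5, 57, 58, 60, 62, 64, 65, 67, 91, 93, 94, 98}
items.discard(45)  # {2, 4, 5, 57, 58, 60, 62, 64, 65, 67, 91, 93, 94, 98}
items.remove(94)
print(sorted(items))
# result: [2, 4, 5, 57, 58, 60, 62, 64, 65, 67, 91, 93, 98]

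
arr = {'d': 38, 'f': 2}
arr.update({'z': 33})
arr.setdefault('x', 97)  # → 97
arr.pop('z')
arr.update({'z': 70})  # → {'d': 38, 'f': 2, 'x': 97, 'z': 70}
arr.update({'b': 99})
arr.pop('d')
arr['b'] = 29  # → {'f': 2, 'x': 97, 'z': 70, 'b': 29}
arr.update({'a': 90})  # {'f': 2, 'x': 97, 'z': 70, 'b': 29, 'a': 90}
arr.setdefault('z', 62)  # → 70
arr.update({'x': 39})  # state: {'f': 2, 'x': 39, 'z': 70, 'b': 29, 'a': 90}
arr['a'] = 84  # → {'f': 2, 'x': 39, 'z': 70, 'b': 29, 'a': 84}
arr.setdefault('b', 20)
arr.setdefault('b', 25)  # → 29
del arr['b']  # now {'f': 2, 'x': 39, 'z': 70, 'a': 84}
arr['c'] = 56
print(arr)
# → {'f': 2, 'x': 39, 'z': 70, 'a': 84, 'c': 56}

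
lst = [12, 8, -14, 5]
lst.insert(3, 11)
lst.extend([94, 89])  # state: [12, 8, -14, 11, 5, 94, 89]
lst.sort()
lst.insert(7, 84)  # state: [-14, 5, 8, 11, 12, 89, 94, 84]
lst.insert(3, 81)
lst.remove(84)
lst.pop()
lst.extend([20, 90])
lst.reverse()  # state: [90, 20, 89, 12, 11, 81, 8, 5, -14]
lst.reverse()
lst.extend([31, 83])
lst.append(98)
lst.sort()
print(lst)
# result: [-14, 5, 8, 11, 12, 20, 31, 81, 83, 89, 90, 98]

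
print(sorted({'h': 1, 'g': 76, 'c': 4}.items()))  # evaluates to [('c', 4), ('g', 76), ('h', 1)]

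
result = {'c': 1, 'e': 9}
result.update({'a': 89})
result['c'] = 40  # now {'c': 40, 'e': 9, 'a': 89}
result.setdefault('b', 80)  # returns 80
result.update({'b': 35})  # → {'c': 40, 'e': 9, 'a': 89, 'b': 35}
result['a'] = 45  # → {'c': 40, 'e': 9, 'a': 45, 'b': 35}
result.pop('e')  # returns 9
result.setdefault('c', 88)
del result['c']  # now {'a': 45, 'b': 35}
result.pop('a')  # 45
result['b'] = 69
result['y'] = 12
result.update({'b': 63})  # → {'b': 63, 'y': 12}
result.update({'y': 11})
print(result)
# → {'b': 63, 'y': 11}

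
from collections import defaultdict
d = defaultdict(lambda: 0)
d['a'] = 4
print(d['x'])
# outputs 0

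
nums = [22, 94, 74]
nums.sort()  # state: [22, 74, 94]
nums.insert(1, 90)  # [22, 90, 74, 94]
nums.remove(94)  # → [22, 90, 74]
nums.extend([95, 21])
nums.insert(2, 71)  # [22, 90, 71, 74, 95, 21]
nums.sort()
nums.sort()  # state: [21, 22, 71, 74, 90, 95]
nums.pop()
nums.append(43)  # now [21, 22, 71, 74, 90, 43]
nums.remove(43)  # [21, 22, 71, 74, 90]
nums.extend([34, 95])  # [21, 22, 71, 74, 90, 34, 95]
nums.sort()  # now [21, 22, 34, 71, 74, 90, 95]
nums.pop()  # 95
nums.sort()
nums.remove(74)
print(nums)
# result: [21, 22, 34, 71, 90]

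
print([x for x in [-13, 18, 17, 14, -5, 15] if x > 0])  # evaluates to [18, 17, 14, 15]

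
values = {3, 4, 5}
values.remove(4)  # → {3, 5}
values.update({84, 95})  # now {3, 5, 84, 95}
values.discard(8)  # {3, 5, 84, 95}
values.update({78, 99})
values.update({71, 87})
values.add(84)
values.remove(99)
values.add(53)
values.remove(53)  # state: {3, 5, 71, 78, 84, 87, 95}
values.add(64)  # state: {3, 5, 64, 71, 78, 84, 87, 95}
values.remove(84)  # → {3, 5, 64, 71, 78, 87, 95}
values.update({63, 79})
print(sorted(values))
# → [3, 5, 63, 64, 71, 78, 79, 87, 95]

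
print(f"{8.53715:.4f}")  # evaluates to 8.5372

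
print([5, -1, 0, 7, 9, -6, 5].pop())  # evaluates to 5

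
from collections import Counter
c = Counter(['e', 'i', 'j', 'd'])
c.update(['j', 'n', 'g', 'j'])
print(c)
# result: Counter({'j': 3, 'e': 1, 'i': 1, 'd': 1, 'n': 1, 'g': 1})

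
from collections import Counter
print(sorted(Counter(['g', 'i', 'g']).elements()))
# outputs ['g', 'g', 'i']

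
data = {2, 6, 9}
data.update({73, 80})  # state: {2, 6, 9, 73, 80}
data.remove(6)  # {2, 9, 73, 80}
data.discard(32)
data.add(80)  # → {2, 9, 73, 80}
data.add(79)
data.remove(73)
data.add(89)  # {2, 9, 79, 80, 89}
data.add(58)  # {2, 9, 58, 79, 80, 89}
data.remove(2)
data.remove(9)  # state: {58, 79, 80, 89}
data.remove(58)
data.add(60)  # {60, 79, 80, 89}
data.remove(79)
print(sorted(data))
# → [60, 80, 89]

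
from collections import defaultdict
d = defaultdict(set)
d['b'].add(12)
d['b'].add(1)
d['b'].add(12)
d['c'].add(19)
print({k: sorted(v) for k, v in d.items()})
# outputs {'b': [1, 12], 'c': [19]}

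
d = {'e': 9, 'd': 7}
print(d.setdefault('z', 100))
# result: 100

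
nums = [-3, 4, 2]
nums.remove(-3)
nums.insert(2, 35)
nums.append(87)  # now [4, 2, 35, 87]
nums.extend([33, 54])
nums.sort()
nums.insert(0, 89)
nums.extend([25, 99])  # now [89, 2, 4, 33, 35, 54, 87, 25, 99]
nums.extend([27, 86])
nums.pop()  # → 86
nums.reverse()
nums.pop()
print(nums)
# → [27, 99, 25, 87, 54, 35, 33, 4, 2]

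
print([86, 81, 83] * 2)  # [86, 81, 83, 86, 81, 83]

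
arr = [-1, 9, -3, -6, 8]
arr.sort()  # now [-6, -3, -1, 8, 9]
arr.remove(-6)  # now [-3, -1, 8, 9]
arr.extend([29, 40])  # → [-3, -1, 8, 9, 29, 40]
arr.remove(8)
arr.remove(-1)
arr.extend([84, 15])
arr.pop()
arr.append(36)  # [-3, 9, 29, 40, 84, 36]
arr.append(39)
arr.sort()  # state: [-3, 9, 29, 36, 39, 40, 84]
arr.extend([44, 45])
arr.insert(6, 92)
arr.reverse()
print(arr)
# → [45, 44, 84, 92, 40, 39, 36, 29, 9, -3]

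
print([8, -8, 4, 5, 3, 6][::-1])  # [6, 3, 5, 4, -8, 8]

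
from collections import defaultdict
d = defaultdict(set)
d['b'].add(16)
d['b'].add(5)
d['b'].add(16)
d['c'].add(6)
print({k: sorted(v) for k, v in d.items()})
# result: {'b': [5, 16], 'c': [6]}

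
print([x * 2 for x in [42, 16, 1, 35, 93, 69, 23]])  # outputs [84, 32, 2, 70, 186, 138, 46]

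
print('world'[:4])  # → worl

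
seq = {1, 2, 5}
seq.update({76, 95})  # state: {1, 2, 5, 76, 95}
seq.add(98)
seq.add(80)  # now {1, 2, 5, 76, 80, 95, 98}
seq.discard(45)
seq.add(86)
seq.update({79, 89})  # {1, 2, 5, 76, 79, 80, 86, 89, 95, 98}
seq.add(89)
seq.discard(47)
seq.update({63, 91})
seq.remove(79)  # {1, 2, 5, 63, 76, 80, 86, 89, 91, 95, 98}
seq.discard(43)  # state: {1, 2, 5, 63, 76, 80, 86, 89, 91, 95, 98}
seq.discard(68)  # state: {1, 2, 5, 63, 76, 80, 86, 89, 91, 95, 98}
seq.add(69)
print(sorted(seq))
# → [1, 2, 5, 63, 69, 76, 80, 86, 89, 91, 95, 98]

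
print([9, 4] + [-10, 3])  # [9, 4, -10, 3]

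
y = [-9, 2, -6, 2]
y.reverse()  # [2, -6, 2, -9]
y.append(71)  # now [2, -6, 2, -9, 71]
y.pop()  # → 71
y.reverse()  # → [-9, 2, -6, 2]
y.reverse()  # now [2, -6, 2, -9]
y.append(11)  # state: [2, -6, 2, -9, 11]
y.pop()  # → 11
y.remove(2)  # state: [-6, 2, -9]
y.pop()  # -9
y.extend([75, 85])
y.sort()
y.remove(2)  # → [-6, 75, 85]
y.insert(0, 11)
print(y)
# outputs [11, -6, 75, 85]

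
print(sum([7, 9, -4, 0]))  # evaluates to 12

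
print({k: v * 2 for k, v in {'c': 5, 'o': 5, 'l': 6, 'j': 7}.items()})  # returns {'c': 10, 'o': 10, 'l': 12, 'j': 14}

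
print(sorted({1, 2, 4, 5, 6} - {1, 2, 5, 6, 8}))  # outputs [4]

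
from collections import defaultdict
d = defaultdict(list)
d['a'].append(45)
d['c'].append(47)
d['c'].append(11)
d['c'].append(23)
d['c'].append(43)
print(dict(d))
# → {'a': [45], 'c': [47, 11, 23, 43]}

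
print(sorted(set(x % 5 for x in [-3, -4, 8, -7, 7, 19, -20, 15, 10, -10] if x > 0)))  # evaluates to [0, 2, 3, 4]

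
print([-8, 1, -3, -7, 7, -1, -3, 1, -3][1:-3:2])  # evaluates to [1, -7, -1]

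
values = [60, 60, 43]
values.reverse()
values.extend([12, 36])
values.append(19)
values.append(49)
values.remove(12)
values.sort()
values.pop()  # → 60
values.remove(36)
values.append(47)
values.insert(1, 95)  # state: [19, 95, 43, 49, 60, 47]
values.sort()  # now [19, 43, 47, 49, 60, 95]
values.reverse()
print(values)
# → [95, 60, 49, 47, 43, 19]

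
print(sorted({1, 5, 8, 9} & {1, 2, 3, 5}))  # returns [1, 5]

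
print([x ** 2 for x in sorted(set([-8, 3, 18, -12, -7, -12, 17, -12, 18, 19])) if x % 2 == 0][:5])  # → [144, 64, 324]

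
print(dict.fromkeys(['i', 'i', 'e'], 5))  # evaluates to {'i': 5, 'e': 5}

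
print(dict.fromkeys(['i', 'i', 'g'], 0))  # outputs {'i': 0, 'g': 0}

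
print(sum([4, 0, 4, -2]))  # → 6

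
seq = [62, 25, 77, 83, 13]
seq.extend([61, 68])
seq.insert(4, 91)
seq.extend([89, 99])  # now [62, 25, 77, 83, 91, 13, 61, 68, 89, 99]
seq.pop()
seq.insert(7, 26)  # [62, 25, 77, 83, 91, 13, 61, 26, 68, 89]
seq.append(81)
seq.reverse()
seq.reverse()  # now [62, 25, 77, 83, 91, 13, 61, 26, 68, 89, 81]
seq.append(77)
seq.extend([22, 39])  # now [62, 25, 77, 83, 91, 13, 61, 26, 68, 89, 81, 77, 22, 39]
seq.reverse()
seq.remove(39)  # [22, 77, 81, 89, 68, 26, 61, 13, 91, 83, 77, 25, 62]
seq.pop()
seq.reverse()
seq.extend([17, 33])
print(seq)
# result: [25, 77, 83, 91, 13, 61, 26, 68, 89, 81, 77, 22, 17, 33]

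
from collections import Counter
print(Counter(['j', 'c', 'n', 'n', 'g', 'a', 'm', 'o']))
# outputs Counter({'n': 2, 'j': 1, 'c': 1, 'g': 1, 'a': 1, 'm': 1, 'o': 1})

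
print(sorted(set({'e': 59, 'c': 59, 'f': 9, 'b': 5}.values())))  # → [5, 9, 59]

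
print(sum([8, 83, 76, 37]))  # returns 204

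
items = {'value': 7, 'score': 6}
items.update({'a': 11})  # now {'value': 7, 'score': 6, 'a': 11}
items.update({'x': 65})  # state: {'value': 7, 'score': 6, 'a': 11, 'x': 65}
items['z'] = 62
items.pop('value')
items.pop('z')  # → 62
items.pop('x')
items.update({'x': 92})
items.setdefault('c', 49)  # 49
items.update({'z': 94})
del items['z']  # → {'score': 6, 'a': 11, 'x': 92, 'c': 49}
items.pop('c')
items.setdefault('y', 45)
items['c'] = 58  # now {'score': 6, 'a': 11, 'x': 92, 'y': 45, 'c': 58}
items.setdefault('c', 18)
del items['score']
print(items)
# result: {'a': 11, 'x': 92, 'y': 45, 'c': 58}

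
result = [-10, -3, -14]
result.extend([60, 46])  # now [-10, -3, -14, 60, 46]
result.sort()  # [-14, -10, -3, 46, 60]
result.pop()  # 60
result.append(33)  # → [-14, -10, -3, 46, 33]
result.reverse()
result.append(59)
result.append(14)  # [33, 46, -3, -10, -14, 59, 14]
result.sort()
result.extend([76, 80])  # [-14, -10, -3, 14, 33, 46, 59, 76, 80]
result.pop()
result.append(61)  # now [-14, -10, -3, 14, 33, 46, 59, 76, 61]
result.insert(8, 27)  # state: [-14, -10, -3, 14, 33, 46, 59, 76, 27, 61]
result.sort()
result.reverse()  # [76, 61, 59, 46, 33, 27, 14, -3, -10, -14]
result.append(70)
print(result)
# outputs [76, 61, 59, 46, 33, 27, 14, -3, -10, -14, 70]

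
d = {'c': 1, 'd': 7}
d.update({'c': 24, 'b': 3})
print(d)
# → {'c': 24, 'd': 7, 'b': 3}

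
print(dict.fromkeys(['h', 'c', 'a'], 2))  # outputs {'h': 2, 'c': 2, 'a': 2}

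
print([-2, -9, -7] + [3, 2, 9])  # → [-2, -9, -7, 3, 2, 9]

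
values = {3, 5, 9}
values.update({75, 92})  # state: {3, 5, 9, 75, 92}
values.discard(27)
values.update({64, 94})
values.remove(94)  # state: {3, 5, 9, 64, 75, 92}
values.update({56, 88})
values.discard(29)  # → {3, 5, 9, 56, 64, 75, 88, 92}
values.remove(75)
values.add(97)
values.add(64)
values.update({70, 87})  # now {3, 5, 9, 56, 64, 70, 87, 88, 92, 97}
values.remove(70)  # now {3, 5, 9, 56, 64, 87, 88, 92, 97}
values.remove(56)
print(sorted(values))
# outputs [3, 5, 9, 64, 87, 88, 92, 97]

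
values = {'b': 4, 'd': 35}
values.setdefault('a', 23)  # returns 23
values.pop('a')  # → 23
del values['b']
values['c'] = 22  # {'d': 35, 'c': 22}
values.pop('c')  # 22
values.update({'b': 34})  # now {'d': 35, 'b': 34}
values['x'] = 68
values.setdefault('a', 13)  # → 13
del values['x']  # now {'d': 35, 'b': 34, 'a': 13}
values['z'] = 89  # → {'d': 35, 'b': 34, 'a': 13, 'z': 89}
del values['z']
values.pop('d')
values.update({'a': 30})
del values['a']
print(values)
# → {'b': 34}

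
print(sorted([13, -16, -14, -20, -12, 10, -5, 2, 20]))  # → [-20, -16, -14, -12, -5, 2, 10, 13, 20]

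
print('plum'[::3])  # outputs pm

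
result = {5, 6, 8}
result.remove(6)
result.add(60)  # {5, 8, 60}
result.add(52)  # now {5, 8, 52, 60}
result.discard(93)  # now {5, 8, 52, 60}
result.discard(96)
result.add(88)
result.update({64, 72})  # {5, 8, 52, 60, 64, 72, 88}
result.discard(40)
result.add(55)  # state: {5, 8, 52, 55, 60, 64, 72, 88}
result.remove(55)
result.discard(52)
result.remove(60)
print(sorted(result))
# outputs [5, 8, 64, 72, 88]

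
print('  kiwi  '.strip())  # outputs kiwi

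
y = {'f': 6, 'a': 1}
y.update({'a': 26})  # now {'f': 6, 'a': 26}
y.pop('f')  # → 6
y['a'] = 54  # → {'a': 54}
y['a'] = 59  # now {'a': 59}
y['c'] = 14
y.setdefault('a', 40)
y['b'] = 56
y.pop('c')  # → 14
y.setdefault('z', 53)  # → 53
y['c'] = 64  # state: {'a': 59, 'b': 56, 'z': 53, 'c': 64}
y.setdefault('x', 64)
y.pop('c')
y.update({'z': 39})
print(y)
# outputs {'a': 59, 'b': 56, 'z': 39, 'x': 64}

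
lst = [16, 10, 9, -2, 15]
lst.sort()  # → [-2, 9, 10, 15, 16]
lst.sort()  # [-2, 9, 10, 15, 16]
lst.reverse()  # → [16, 15, 10, 9, -2]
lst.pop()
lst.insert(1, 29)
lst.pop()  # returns 9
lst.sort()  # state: [10, 15, 16, 29]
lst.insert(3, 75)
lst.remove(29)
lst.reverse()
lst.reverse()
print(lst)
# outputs [10, 15, 16, 75]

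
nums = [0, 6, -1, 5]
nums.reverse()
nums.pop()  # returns 0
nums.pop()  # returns 6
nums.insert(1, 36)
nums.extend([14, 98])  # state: [5, 36, -1, 14, 98]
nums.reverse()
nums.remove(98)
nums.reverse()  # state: [5, 36, -1, 14]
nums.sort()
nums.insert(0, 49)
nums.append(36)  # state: [49, -1, 5, 14, 36, 36]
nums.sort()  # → [-1, 5, 14, 36, 36, 49]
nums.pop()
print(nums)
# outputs [-1, 5, 14, 36, 36]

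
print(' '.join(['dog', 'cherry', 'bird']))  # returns dog cherry bird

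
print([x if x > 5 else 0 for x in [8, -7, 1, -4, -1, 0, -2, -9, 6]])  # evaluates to [8, 0, 0, 0, 0, 0, 0, 0, 6]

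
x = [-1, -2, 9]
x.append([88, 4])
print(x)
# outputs [-1, -2, 9, [88, 4]]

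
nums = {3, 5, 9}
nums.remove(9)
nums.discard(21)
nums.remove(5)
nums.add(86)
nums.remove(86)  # {3}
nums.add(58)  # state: {3, 58}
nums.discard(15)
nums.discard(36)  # {3, 58}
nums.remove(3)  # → {58}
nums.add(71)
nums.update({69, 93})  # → {58, 69, 71, 93}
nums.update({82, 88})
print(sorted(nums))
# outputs [58, 69, 71, 82, 88, 93]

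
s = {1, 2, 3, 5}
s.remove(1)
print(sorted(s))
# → [2, 3, 5]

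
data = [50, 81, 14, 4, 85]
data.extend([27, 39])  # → [50, 81, 14, 4, 85, 27, 39]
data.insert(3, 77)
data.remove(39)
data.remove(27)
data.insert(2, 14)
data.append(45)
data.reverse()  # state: [45, 85, 4, 77, 14, 14, 81, 50]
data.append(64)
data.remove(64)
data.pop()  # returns 50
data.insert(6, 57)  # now [45, 85, 4, 77, 14, 14, 57, 81]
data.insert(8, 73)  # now [45, 85, 4, 77, 14, 14, 57, 81, 73]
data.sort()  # [4, 14, 14, 45, 57, 73, 77, 81, 85]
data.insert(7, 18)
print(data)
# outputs [4, 14, 14, 45, 57, 73, 77, 18, 81, 85]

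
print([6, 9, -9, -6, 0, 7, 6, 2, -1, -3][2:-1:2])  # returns [-9, 0, 6, -1]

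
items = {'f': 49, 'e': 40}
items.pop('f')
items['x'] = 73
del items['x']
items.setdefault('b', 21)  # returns 21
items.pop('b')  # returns 21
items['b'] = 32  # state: {'e': 40, 'b': 32}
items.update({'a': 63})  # {'e': 40, 'b': 32, 'a': 63}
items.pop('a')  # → 63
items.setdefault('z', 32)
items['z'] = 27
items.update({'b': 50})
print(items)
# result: {'e': 40, 'b': 50, 'z': 27}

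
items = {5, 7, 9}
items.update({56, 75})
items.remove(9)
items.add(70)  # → {5, 7, 56, 70, 75}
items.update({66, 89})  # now {5, 7, 56, 66, 70, 75, 89}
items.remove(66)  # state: {5, 7, 56, 70, 75, 89}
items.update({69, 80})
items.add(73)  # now {5, 7, 56, 69, 70, 73, 75, 80, 89}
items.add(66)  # {5, 7, 56, 66, 69, 70, 73, 75, 80, 89}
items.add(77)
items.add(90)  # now {5, 7, 56, 66, 69, 70, 73, 75, 77, 80, 89, 90}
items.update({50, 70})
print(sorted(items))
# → [5, 7, 50, 56, 66, 69, 70, 73, 75, 77, 80, 89, 90]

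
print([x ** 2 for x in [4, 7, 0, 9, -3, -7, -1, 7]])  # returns [16, 49, 0, 81, 9, 49, 1, 49]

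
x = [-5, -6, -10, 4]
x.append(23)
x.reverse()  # [23, 4, -10, -6, -5]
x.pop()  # -5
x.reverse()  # [-6, -10, 4, 23]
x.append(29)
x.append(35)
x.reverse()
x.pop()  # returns -6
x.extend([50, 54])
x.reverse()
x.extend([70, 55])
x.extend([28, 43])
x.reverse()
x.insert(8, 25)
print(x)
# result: [43, 28, 55, 70, 35, 29, 23, 4, 25, -10, 50, 54]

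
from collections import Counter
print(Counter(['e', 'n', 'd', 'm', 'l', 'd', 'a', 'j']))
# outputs Counter({'d': 2, 'e': 1, 'n': 1, 'm': 1, 'l': 1, 'a': 1, 'j': 1})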